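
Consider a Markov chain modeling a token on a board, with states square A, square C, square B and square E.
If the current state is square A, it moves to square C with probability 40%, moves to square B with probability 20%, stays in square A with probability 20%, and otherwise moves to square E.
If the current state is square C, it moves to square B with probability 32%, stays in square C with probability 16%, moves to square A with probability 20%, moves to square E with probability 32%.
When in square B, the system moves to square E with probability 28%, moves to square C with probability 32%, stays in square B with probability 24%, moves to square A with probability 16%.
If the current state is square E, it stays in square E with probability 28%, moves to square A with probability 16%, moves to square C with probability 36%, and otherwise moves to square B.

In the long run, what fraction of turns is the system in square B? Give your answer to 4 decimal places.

0.2456

Let the stationary distribution be π with π = πP and π_1 + π_2 + π_3 + π_4 = 1.
π_1 = 0.2·π_1 + 0.2·π_2 + 0.16·π_3 + 0.16·π_4
π_2 = 0.4·π_1 + 0.16·π_2 + 0.32·π_3 + 0.36·π_4
π_3 = 0.2·π_1 + 0.32·π_2 + 0.24·π_3 + 0.2·π_4
Solving with the normalization constraint gives π = (0.1791, 0.2978, 0.2456, 0.2776).
So the stationary probability of square B is 0.2456.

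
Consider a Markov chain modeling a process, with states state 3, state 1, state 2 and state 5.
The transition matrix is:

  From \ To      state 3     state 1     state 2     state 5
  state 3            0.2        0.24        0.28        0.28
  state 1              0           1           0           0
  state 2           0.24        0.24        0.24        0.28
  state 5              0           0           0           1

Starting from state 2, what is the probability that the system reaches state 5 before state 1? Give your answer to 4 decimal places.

0.5385

Let h(s) be the probability of absorption at state 5 starting from transient state s. Then h(state 5) = 1 and h(state 1) = 0. By first-step analysis:
h(state 3) = 0.2·h(state 3) + 0.24·0 + 0.28·h(state 2) + 0.28·1
h(state 2) = 0.24·h(state 3) + 0.24·0 + 0.24·h(state 2) + 0.28·1
Solving: h(state 3) = 0.5385, h(state 2) = 0.5385.
Starting from state 2, the probability is 0.5385.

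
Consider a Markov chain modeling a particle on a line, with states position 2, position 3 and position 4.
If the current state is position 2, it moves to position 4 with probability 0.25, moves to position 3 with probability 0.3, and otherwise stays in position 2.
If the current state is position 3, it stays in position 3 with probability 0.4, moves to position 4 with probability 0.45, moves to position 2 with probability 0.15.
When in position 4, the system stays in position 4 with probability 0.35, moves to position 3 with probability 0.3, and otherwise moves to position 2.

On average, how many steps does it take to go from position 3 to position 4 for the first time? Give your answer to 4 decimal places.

2.4561

Let t(s) be the expected number of steps to first reach position 4 from state s, with t(position 4) = 0. Conditioning on the first step:
t(position 2) = 1 + 0.45·t(position 2) + 0.3·t(position 3)
t(position 3) = 1 + 0.15·t(position 2) + 0.4·t(position 3)
Solving: t(position 2) = 3.1579, t(position 3) = 2.4561.
Expected steps from position 3 to position 4: 2.4561.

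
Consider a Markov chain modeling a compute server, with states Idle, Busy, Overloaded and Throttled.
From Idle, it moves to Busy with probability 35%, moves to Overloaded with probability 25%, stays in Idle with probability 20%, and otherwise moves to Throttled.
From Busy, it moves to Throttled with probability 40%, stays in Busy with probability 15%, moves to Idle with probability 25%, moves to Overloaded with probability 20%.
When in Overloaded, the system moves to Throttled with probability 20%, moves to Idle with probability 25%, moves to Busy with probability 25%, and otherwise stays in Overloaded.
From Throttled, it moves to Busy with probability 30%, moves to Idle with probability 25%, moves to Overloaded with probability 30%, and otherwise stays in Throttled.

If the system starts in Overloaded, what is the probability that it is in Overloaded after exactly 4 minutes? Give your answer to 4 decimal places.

0.2621

Propagate the distribution vector 4 minutes from Overloaded.
After 0 minutes: (0.0000, 0.0000, 1.0000, 0.0000)
After 1 minute: (0.2500, 0.2500, 0.3000, 0.2000)
After 2 minutes: (0.2375, 0.2600, 0.2625, 0.2400)
After 3 minutes: (0.2381, 0.2598, 0.2621, 0.2400)
After 4 minutes: (0.2381, 0.2598, 0.2621, 0.2400)
P(in Overloaded after 4 minutes) = 0.2621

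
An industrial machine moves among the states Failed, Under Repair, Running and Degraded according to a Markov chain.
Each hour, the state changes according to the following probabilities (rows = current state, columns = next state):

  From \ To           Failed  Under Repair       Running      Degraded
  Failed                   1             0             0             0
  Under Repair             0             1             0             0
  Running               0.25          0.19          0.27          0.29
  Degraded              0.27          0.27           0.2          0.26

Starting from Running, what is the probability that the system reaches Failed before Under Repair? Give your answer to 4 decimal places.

Let h(s) be the probability of absorption at Failed starting from transient state s. Then h(Failed) = 1 and h(Under Repair) = 0. By first-step analysis:
h(Running) = 0.25·1 + 0.19·0 + 0.27·h(Running) + 0.29·h(Degraded)
h(Degraded) = 0.27·1 + 0.27·0 + 0.2·h(Running) + 0.26·h(Degraded)
Solving: h(Running) = 0.5460, h(Degraded) = 0.5124.
Starting from Running, the probability is 0.5460.

0.5460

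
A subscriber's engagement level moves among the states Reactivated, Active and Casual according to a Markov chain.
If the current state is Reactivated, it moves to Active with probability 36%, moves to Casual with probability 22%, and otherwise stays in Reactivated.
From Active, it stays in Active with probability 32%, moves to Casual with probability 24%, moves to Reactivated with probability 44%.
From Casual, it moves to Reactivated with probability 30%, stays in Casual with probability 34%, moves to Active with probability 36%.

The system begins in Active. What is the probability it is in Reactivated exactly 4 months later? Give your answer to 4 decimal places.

0.3960

Propagate the distribution vector 4 months from Active.
After 0 months: (0.0000, 1.0000, 0.0000)
After 1 month: (0.4400, 0.3200, 0.2400)
After 2 months: (0.3976, 0.3472, 0.2552)
After 3 months: (0.3963, 0.3461, 0.2576)
After 4 months: (0.3960, 0.3462, 0.2578)
P(in Reactivated after 4 months) = 0.3960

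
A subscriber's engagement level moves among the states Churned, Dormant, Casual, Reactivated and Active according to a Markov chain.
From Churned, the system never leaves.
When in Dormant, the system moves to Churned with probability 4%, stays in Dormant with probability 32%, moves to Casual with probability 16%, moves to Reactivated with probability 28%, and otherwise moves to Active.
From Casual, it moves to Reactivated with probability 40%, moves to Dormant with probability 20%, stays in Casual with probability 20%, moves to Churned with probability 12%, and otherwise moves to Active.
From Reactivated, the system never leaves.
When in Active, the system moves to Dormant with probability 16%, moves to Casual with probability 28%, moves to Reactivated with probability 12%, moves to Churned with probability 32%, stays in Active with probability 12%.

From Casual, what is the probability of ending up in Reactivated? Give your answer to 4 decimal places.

Let h(s) be the probability of absorption at Reactivated starting from transient state s. Then h(Reactivated) = 1 and h(Churned) = 0. By first-step analysis:
h(Dormant) = 0.04·0 + 0.32·h(Dormant) + 0.16·h(Casual) + 0.28·1 + 0.2·h(Active)
h(Casual) = 0.12·0 + 0.2·h(Dormant) + 0.2·h(Casual) + 0.4·1 + 0.08·h(Active)
h(Active) = 0.32·0 + 0.16·h(Dormant) + 0.28·h(Casual) + 0.12·1 + 0.12·h(Active)
Solving: h(Dormant) = 0.7322, h(Casual) = 0.7333, h(Active) = 0.5028.
Starting from Casual, the probability is 0.7333.

0.7333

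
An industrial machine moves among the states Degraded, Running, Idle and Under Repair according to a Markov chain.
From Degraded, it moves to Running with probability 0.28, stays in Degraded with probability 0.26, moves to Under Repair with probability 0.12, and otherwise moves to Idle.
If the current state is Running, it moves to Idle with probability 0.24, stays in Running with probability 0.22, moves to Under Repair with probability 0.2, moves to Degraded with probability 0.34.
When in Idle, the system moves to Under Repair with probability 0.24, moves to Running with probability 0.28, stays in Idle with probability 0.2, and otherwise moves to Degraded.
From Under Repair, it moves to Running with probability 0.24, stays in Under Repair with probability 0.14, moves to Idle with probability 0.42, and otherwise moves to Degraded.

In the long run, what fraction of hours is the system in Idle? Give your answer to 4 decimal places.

0.2882

Let the stationary distribution be π with π = πP and π_1 + π_2 + π_3 + π_4 = 1.
π_1 = 0.26·π_1 + 0.34·π_2 + 0.28·π_3 + 0.2·π_4
π_2 = 0.28·π_1 + 0.22·π_2 + 0.28·π_3 + 0.24·π_4
π_3 = 0.34·π_1 + 0.24·π_2 + 0.2·π_3 + 0.42·π_4
Solving with the normalization constraint gives π = (0.2756, 0.2574, 0.2882, 0.1788).
So the stationary probability of Idle is 0.2882.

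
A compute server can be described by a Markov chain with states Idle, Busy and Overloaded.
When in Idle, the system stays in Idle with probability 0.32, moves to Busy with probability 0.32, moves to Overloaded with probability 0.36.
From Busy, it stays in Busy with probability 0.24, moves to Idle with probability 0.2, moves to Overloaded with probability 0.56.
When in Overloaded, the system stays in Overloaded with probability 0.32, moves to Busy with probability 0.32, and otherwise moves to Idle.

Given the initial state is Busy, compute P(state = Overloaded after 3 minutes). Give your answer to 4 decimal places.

0.4047

Propagate the distribution vector 3 minutes from Busy.
After 0 minutes: (0.0000, 1.0000, 0.0000)
After 1 minute: (0.2000, 0.2400, 0.5600)
After 2 minutes: (0.3136, 0.3008, 0.3856)
After 3 minutes: (0.2993, 0.2959, 0.4047)
P(in Overloaded after 3 minutes) = 0.4047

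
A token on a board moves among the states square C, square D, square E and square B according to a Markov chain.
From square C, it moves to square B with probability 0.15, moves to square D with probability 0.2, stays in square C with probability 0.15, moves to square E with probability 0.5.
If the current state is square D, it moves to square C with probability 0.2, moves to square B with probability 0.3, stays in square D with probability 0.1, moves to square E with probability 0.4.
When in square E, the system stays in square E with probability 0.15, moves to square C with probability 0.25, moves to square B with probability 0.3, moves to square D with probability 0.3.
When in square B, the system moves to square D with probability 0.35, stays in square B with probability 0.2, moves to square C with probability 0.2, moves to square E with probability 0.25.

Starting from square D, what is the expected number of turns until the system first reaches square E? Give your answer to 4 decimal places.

2.6176

Let t(s) be the expected number of turns to first reach square E from state s, with t(square E) = 0. Conditioning on the first turn:
t(square C) = 1 + 0.15·t(square C) + 0.2·t(square D) + 0.15·t(square B)
t(square D) = 1 + 0.2·t(square C) + 0.1·t(square D) + 0.3·t(square B)
t(square B) = 1 + 0.2·t(square C) + 0.35·t(square D) + 0.2·t(square B)
Solving: t(square C) = 2.3173, t(square D) = 2.6176, t(square B) = 2.9745.
Expected turns from square D to square E: 2.6176.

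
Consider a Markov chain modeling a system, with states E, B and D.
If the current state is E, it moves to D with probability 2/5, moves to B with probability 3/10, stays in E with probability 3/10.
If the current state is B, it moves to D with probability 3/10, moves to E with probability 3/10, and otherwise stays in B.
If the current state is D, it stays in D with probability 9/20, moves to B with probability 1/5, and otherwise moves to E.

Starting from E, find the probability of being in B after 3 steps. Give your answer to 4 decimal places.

0.2900

Propagate the distribution vector 3 steps from E.
After 0 steps: (1.0000, 0.0000, 0.0000)
After 1 step: (0.3000, 0.3000, 0.4000)
After 2 steps: (0.3200, 0.2900, 0.3900)
After 3 steps: (0.3195, 0.2900, 0.3905)
P(in B after 3 steps) = 0.2900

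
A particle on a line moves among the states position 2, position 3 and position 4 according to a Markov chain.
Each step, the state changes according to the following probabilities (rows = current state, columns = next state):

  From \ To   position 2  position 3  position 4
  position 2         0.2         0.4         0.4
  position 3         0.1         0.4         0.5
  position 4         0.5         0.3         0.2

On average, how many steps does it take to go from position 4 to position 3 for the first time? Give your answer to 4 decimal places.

Let t(s) be the expected number of steps to first reach position 3 from state s, with t(position 3) = 0. Conditioning on the first step:
t(position 2) = 1 + 0.2·t(position 2) + 0.4·t(position 4)
t(position 4) = 1 + 0.5·t(position 2) + 0.2·t(position 4)
Solving: t(position 2) = 2.7273, t(position 4) = 2.9545.
Expected steps from position 4 to position 3: 2.9545.

2.9545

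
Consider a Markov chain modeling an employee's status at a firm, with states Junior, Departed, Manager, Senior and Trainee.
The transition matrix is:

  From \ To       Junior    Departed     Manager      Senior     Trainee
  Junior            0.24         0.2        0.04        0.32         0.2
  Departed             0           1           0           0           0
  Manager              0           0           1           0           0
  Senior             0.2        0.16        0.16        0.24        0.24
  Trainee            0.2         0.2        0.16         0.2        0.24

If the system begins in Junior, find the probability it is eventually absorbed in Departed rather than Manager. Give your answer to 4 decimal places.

0.6564

Let h(s) be the probability of absorption at Departed starting from transient state s. Then h(Departed) = 1 and h(Manager) = 0. By first-step analysis:
h(Junior) = 0.24·h(Junior) + 0.2·1 + 0.04·0 + 0.32·h(Senior) + 0.2·h(Trainee)
h(Senior) = 0.2·h(Junior) + 0.16·1 + 0.16·0 + 0.24·h(Senior) + 0.24·h(Trainee)
h(Trainee) = 0.2·h(Junior) + 0.2·1 + 0.16·0 + 0.2·h(Senior) + 0.24·h(Trainee)
Solving: h(Junior) = 0.6564, h(Senior) = 0.5681, h(Trainee) = 0.5854.
Starting from Junior, the probability is 0.6564.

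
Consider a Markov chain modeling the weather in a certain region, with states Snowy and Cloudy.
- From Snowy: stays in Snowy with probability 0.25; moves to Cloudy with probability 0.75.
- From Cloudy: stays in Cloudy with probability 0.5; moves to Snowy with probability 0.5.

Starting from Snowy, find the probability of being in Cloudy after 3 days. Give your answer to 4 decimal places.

Propagate the distribution vector 3 days from Snowy.
After 0 days: (1.0000, 0.0000)
After 1 day: (0.2500, 0.7500)
After 2 days: (0.4375, 0.5625)
After 3 days: (0.3906, 0.6094)
P(in Cloudy after 3 days) = 0.6094

0.6094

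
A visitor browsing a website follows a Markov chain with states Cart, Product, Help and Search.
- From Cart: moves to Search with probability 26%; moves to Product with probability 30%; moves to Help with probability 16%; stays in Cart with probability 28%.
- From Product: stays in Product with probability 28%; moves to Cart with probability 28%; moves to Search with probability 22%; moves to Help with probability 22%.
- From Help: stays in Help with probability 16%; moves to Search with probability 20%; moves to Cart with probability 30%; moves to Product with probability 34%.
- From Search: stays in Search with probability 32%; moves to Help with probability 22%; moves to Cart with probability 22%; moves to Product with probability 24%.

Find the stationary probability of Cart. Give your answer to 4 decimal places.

0.2687

Let the stationary distribution be π with π = πP and π_1 + π_2 + π_3 + π_4 = 1.
π_1 = 0.28·π_1 + 0.28·π_2 + 0.3·π_3 + 0.22·π_4
π_2 = 0.3·π_1 + 0.28·π_2 + 0.34·π_3 + 0.24·π_4
π_3 = 0.16·π_1 + 0.22·π_2 + 0.16·π_3 + 0.22·π_4
Solving with the normalization constraint gives π = (0.2687, 0.2868, 0.1923, 0.2521).
So the stationary probability of Cart is 0.2687.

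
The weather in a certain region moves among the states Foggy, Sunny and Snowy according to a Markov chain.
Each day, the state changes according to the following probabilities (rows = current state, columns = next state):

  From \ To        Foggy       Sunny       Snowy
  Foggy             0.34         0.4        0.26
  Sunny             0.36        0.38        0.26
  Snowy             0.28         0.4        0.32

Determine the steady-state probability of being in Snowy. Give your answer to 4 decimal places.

0.2766

Let the stationary distribution be π with π = πP and π_1 + π_2 + π_3 = 1.
π_1 = 0.34·π_1 + 0.36·π_2 + 0.28·π_3
π_2 = 0.4·π_1 + 0.38·π_2 + 0.4·π_3
Solving with the normalization constraint gives π = (0.3312, 0.3922, 0.2766).
So the stationary probability of Snowy is 0.2766.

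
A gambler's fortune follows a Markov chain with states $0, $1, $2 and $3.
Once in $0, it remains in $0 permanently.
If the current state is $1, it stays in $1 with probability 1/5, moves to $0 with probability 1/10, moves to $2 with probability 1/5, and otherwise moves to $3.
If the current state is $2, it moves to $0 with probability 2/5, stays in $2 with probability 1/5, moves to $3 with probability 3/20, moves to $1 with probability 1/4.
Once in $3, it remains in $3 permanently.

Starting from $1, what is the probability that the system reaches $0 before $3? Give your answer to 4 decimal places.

0.2712

Let h(s) be the probability of absorption at $0 starting from transient state s. Then h($0) = 1 and h($3) = 0. By first-step analysis:
h($1) = 0.1·1 + 0.2·h($1) + 0.2·h($2) + 0.5·0
h($2) = 0.4·1 + 0.25·h($1) + 0.2·h($2) + 0.15·0
Solving: h($1) = 0.2712, h($2) = 0.5847.
Starting from $1, the probability is 0.2712.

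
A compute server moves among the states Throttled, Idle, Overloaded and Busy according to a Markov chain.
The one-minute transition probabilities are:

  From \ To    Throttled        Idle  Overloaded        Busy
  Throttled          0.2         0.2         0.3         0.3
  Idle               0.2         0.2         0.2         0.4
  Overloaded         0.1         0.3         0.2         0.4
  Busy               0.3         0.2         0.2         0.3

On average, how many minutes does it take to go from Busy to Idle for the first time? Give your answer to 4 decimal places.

4.4980

Let t(s) be the expected number of minutes to first reach Idle from state s, with t(Idle) = 0. Conditioning on the first minute:
t(Throttled) = 1 + 0.2·t(Throttled) + 0.3·t(Overloaded) + 0.3·t(Busy)
t(Overloaded) = 1 + 0.1·t(Throttled) + 0.2·t(Overloaded) + 0.4·t(Busy)
t(Busy) = 1 + 0.3·t(Throttled) + 0.2·t(Overloaded) + 0.3·t(Busy)
Solving: t(Throttled) = 4.4578, t(Overloaded) = 4.0562, t(Busy) = 4.4980.
Expected minutes from Busy to Idle: 4.4980.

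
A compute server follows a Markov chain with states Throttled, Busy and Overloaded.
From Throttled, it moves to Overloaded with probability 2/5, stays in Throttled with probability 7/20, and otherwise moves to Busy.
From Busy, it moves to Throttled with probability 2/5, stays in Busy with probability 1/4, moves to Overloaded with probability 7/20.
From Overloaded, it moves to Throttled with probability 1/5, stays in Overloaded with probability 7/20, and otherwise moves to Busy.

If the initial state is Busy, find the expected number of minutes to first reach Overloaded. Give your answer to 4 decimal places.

Let t(s) be the expected number of minutes to first reach Overloaded from state s, with t(Overloaded) = 0. Conditioning on the first minute:
t(Throttled) = 1 + 0.35·t(Throttled) + 0.25·t(Busy)
t(Busy) = 1 + 0.4·t(Throttled) + 0.25·t(Busy)
Solving: t(Throttled) = 2.5806, t(Busy) = 2.7097.
Expected minutes from Busy to Overloaded: 2.7097.

2.7097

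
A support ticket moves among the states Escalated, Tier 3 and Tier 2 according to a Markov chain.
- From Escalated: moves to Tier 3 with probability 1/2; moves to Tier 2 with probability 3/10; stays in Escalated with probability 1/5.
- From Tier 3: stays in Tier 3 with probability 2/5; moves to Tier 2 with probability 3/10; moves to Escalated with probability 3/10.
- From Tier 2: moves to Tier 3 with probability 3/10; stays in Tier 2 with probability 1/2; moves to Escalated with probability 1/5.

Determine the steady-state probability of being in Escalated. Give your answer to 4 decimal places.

Let the stationary distribution be π with π = πP and π_1 + π_2 + π_3 = 1.
π_1 = 0.2·π_1 + 0.3·π_2 + 0.2·π_3
π_2 = 0.5·π_1 + 0.4·π_2 + 0.3·π_3
Solving with the normalization constraint gives π = (0.2386, 0.3864, 0.3750).
So the stationary probability of Escalated is 0.2386.

0.2386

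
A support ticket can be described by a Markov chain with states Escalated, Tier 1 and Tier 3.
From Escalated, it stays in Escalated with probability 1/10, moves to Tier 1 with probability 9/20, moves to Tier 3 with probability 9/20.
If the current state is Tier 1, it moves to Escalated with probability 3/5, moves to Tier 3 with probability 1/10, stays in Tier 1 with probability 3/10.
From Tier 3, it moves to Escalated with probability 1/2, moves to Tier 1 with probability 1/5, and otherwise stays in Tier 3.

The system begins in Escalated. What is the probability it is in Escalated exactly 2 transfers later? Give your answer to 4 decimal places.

0.5050

Sum over the intermediate state after 1 transfer:
P = P(Escalated→Escalated)·P(Escalated→Escalated) + P(Escalated→Tier 1)·P(Tier 1→Escalated) + P(Escalated→Tier 3)·P(Tier 3→Escalated)
  = 0.1×0.1 + 0.45×0.6 + 0.45×0.5
  = 0.0100 + 0.2700 + 0.2250 = 0.5050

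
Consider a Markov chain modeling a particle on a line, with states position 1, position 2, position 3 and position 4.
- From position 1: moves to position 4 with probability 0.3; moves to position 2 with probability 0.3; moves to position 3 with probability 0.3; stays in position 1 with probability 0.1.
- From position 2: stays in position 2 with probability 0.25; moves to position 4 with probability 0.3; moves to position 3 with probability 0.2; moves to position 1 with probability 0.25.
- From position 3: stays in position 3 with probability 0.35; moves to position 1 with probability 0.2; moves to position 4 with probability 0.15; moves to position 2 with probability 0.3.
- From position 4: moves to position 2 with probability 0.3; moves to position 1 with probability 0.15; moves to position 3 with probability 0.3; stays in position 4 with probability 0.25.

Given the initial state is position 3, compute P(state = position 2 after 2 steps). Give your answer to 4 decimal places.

0.2850

Propagate the distribution vector 2 steps from position 3.
After 0 steps: (0.0000, 0.0000, 1.0000, 0.0000)
After 1 step: (0.2000, 0.3000, 0.3500, 0.1500)
After 2 steps: (0.1875, 0.2850, 0.2875, 0.2400)
P(in position 2 after 2 steps) = 0.2850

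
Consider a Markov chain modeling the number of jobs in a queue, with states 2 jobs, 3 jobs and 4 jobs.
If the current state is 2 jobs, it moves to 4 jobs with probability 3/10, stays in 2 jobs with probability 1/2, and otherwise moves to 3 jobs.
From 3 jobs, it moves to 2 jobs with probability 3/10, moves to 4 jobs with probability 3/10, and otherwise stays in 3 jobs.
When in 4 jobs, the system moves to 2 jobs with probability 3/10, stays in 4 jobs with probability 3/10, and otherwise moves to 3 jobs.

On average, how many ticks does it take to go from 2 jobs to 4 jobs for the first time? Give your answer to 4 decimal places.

3.3333

Let t(s) be the expected number of ticks to first reach 4 jobs from state s, with t(4 jobs) = 0. Conditioning on the first tick:
t(2 jobs) = 1 + 0.5·t(2 jobs) + 0.2·t(3 jobs)
t(3 jobs) = 1 + 0.3·t(2 jobs) + 0.4·t(3 jobs)
Solving: t(2 jobs) = 3.3333, t(3 jobs) = 3.3333.
Expected ticks from 2 jobs to 4 jobs: 3.3333.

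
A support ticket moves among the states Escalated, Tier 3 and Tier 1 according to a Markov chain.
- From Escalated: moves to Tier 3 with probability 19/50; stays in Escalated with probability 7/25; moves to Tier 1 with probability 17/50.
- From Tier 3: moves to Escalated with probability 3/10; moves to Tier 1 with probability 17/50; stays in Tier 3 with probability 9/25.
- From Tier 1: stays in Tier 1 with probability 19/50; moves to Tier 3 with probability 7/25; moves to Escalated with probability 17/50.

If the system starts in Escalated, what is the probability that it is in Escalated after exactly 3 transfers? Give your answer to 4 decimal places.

0.3080

Propagate the distribution vector 3 transfers from Escalated.
After 0 transfers: (1.0000, 0.0000, 0.0000)
After 1 transfer: (0.2800, 0.3800, 0.3400)
After 2 transfers: (0.3080, 0.3384, 0.3536)
After 3 transfers: (0.3080, 0.3379, 0.3541)
P(in Escalated after 3 transfers) = 0.3080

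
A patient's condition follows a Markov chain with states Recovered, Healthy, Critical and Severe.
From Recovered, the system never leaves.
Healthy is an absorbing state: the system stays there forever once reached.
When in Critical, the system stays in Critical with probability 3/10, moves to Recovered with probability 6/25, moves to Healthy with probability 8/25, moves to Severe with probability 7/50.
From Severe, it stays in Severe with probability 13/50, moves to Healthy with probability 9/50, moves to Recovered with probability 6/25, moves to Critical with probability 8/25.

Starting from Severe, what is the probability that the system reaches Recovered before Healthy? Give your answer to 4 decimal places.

0.5173

Let h(s) be the probability of absorption at Recovered starting from transient state s. Then h(Recovered) = 1 and h(Healthy) = 0. By first-step analysis:
h(Critical) = 0.24·1 + 0.32·0 + 0.3·h(Critical) + 0.14·h(Severe)
h(Severe) = 0.24·1 + 0.18·0 + 0.32·h(Critical) + 0.26·h(Severe)
Solving: h(Critical) = 0.4463, h(Severe) = 0.5173.
Starting from Severe, the probability is 0.5173.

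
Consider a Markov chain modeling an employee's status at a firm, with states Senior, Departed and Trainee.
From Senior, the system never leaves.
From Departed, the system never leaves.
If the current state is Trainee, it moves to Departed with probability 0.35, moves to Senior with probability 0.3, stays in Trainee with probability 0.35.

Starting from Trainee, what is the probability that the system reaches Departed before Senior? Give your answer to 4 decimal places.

0.5385

Let h(s) be the probability of absorption at Departed starting from transient state s. Then h(Departed) = 1 and h(Senior) = 0. By first-step analysis:
h(Trainee) = 0.3·0 + 0.35·1 + 0.35·h(Trainee)
Solving: h(Trainee) = 0.5385.
Starting from Trainee, the probability is 0.5385.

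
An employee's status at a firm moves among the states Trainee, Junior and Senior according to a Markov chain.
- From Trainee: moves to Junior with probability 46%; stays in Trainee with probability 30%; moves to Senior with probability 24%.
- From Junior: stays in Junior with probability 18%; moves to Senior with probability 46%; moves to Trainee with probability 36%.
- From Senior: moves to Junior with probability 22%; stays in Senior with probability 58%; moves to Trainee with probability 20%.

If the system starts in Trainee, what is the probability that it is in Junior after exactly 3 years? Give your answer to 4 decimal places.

0.2819

Propagate the distribution vector 3 years from Trainee.
After 0 years: (1.0000, 0.0000, 0.0000)
After 1 year: (0.3000, 0.4600, 0.2400)
After 2 years: (0.3036, 0.2736, 0.4228)
After 3 years: (0.2741, 0.2819, 0.4439)
P(in Junior after 3 years) = 0.2819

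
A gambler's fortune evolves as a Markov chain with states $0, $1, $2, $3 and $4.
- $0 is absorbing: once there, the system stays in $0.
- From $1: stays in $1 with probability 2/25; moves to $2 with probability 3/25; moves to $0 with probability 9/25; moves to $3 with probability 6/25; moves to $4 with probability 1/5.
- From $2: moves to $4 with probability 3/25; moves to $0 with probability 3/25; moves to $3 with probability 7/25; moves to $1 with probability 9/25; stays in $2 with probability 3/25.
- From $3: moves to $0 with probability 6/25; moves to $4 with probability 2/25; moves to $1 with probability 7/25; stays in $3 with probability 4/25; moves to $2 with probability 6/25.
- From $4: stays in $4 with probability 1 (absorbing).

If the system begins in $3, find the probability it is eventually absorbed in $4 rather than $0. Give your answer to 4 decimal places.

Let h(s) be the probability of absorption at $4 starting from transient state s. Then h($4) = 1 and h($0) = 0. By first-step analysis:
h($1) = 0.36·0 + 0.08·h($1) + 0.12·h($2) + 0.24·h($3) + 0.2·1
h($2) = 0.12·0 + 0.36·h($1) + 0.12·h($2) + 0.28·h($3) + 0.12·1
h($3) = 0.24·0 + 0.28·h($1) + 0.24·h($2) + 0.16·h($3) + 0.08·1
Solving: h($1) = 0.3511, h($2) = 0.3823, h($3) = 0.3215.
Starting from $3, the probability is 0.3215.

0.3215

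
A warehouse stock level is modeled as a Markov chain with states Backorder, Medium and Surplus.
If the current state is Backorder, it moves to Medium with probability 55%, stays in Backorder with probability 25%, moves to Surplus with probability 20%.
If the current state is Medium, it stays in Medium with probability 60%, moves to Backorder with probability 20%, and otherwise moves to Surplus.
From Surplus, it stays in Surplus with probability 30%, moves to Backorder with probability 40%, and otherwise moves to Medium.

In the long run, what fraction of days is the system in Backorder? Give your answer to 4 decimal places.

Let the stationary distribution be π with π = πP and π_1 + π_2 + π_3 = 1.
π_1 = 0.25·π_1 + 0.2·π_2 + 0.4·π_3
π_2 = 0.55·π_1 + 0.6·π_2 + 0.3·π_3
Solving with the normalization constraint gives π = (0.2573, 0.5205, 0.2222).
So the stationary probability of Backorder is 0.2573.

0.2573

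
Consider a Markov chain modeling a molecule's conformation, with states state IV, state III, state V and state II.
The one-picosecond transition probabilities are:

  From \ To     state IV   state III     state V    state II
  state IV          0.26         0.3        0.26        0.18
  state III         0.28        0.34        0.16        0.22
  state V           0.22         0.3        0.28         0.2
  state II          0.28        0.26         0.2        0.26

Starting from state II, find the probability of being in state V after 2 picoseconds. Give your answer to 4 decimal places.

0.2224

Propagate the distribution vector 2 picoseconds from state II.
After 0 picoseconds: (0.0000, 0.0000, 0.0000, 1.0000)
After 1 picosecond: (0.2800, 0.2600, 0.2000, 0.2600)
After 2 picoseconds: (0.2624, 0.3000, 0.2224, 0.2152)
P(in state V after 2 picoseconds) = 0.2224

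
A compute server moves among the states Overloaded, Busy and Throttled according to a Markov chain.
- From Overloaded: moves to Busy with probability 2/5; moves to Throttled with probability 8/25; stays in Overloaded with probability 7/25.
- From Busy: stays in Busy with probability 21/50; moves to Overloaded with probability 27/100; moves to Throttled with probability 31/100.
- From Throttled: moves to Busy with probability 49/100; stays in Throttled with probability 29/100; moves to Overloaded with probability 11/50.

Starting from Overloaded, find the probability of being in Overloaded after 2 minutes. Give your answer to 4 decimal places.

Sum over the intermediate state after 1 minute:
P = P(Overloaded→Overloaded)·P(Overloaded→Overloaded) + P(Overloaded→Busy)·P(Busy→Overloaded) + P(Overloaded→Throttled)·P(Throttled→Overloaded)
  = 0.28×0.28 + 0.4×0.27 + 0.32×0.22
  = 0.0784 + 0.1080 + 0.0704 = 0.2568

0.2568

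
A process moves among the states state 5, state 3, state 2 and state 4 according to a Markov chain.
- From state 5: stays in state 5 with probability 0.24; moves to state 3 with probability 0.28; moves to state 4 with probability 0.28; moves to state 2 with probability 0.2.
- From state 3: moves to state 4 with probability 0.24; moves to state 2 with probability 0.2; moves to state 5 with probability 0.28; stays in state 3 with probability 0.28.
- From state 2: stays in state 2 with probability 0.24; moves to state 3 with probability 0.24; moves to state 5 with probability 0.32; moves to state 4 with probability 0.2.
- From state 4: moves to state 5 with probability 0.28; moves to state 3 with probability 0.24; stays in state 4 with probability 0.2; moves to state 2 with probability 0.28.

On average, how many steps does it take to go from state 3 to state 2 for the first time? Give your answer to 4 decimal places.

Let t(s) be the expected number of steps to first reach state 2 from state s, with t(state 2) = 0. Conditioning on the first step:
t(state 5) = 1 + 0.24·t(state 5) + 0.28·t(state 3) + 0.28·t(state 4)
t(state 3) = 1 + 0.28·t(state 5) + 0.28·t(state 3) + 0.24·t(state 4)
t(state 4) = 1 + 0.28·t(state 5) + 0.24·t(state 3) + 0.2·t(state 4)
Solving: t(state 5) = 4.5467, t(state 3) = 4.5602, t(state 4) = 4.2094.
Expected steps from state 3 to state 2: 4.5602.

4.5602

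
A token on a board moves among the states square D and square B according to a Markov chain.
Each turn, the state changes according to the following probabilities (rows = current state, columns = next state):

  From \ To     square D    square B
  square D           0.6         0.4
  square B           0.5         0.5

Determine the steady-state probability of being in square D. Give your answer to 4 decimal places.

0.5556

Let the stationary distribution be π with π = πP and π_1 + π_2 = 1.
π_1 = 0.6·π_1 + 0.5·π_2
Solving with the normalization constraint gives π = (0.5556, 0.4444).
So the stationary probability of square D is 0.5556.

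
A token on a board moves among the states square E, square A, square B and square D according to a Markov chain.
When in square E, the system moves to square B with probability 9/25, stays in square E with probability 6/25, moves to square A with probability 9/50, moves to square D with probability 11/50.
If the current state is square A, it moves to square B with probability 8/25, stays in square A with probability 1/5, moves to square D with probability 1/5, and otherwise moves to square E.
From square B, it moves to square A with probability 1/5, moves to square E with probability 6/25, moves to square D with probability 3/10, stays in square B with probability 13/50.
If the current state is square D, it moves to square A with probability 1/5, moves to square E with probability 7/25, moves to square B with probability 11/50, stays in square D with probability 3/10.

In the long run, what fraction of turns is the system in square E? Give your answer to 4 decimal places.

Let the stationary distribution be π with π = πP and π_1 + π_2 + π_3 + π_4 = 1.
π_1 = 0.24·π_1 + 0.28·π_2 + 0.24·π_3 + 0.28·π_4
π_2 = 0.18·π_1 + 0.2·π_2 + 0.2·π_3 + 0.2·π_4
π_3 = 0.36·π_1 + 0.32·π_2 + 0.26·π_3 + 0.22·π_4
Solving with the normalization constraint gives π = (0.2582, 0.1948, 0.2871, 0.2599).
So the stationary probability of square E is 0.2582.

0.2582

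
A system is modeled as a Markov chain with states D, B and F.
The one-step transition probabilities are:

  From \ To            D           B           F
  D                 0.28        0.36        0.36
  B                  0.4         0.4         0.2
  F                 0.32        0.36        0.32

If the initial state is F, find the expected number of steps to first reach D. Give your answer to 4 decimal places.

2.8571

Let t(s) be the expected number of steps to first reach D from state s, with t(D) = 0. Conditioning on the first step:
t(B) = 1 + 0.4·t(B) + 0.2·t(F)
t(F) = 1 + 0.36·t(B) + 0.32·t(F)
Solving: t(B) = 2.6190, t(F) = 2.8571.
Expected steps from F to D: 2.8571.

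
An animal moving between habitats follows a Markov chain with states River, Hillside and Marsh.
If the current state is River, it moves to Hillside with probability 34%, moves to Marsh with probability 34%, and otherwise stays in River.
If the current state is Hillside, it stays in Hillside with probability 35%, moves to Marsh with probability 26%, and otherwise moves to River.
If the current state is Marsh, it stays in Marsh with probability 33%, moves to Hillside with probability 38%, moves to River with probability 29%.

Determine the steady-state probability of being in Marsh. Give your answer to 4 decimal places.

0.3084

Let the stationary distribution be π with π = πP and π_1 + π_2 + π_3 = 1.
π_1 = 0.32·π_1 + 0.39·π_2 + 0.29·π_3
π_2 = 0.34·π_1 + 0.35·π_2 + 0.38·π_3
Solving with the normalization constraint gives π = (0.3357, 0.3559, 0.3084).
So the stationary probability of Marsh is 0.3084.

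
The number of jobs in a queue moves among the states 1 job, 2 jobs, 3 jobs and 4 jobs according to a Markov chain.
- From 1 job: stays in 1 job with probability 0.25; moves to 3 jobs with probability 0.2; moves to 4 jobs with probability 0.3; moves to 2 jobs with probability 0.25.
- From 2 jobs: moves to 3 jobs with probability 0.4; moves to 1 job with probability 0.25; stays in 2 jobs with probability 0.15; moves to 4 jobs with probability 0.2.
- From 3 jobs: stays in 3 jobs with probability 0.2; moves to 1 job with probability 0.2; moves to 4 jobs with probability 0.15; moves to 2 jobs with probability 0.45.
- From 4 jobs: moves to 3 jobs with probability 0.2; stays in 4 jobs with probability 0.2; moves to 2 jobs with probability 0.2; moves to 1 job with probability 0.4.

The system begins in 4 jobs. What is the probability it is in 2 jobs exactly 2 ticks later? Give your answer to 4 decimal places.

0.2600

Propagate the distribution vector 2 ticks from 4 jobs.
After 0 ticks: (0.0000, 0.0000, 0.0000, 1.0000)
After 1 tick: (0.4000, 0.2000, 0.2000, 0.2000)
After 2 ticks: (0.2700, 0.2600, 0.2400, 0.2300)
P(in 2 jobs after 2 ticks) = 0.2600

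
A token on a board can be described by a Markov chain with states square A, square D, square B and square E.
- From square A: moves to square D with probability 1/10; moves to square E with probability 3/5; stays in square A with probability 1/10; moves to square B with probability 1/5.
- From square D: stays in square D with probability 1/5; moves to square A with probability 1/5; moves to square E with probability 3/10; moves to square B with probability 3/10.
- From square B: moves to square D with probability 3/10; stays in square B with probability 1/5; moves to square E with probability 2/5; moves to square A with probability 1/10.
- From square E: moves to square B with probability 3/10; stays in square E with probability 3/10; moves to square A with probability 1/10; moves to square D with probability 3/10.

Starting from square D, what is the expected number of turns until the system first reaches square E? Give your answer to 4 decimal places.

2.6786

Let t(s) be the expected number of turns to first reach square E from state s, with t(square E) = 0. Conditioning on the first turn:
t(square A) = 1 + 0.1·t(square A) + 0.1·t(square D) + 0.2·t(square B)
t(square D) = 1 + 0.2·t(square A) + 0.2·t(square D) + 0.3·t(square B)
t(square B) = 1 + 0.1·t(square A) + 0.3·t(square D) + 0.2·t(square B)
Solving: t(square A) = 1.9643, t(square D) = 2.6786, t(square B) = 2.5000.
Expected turns from square D to square E: 2.6786.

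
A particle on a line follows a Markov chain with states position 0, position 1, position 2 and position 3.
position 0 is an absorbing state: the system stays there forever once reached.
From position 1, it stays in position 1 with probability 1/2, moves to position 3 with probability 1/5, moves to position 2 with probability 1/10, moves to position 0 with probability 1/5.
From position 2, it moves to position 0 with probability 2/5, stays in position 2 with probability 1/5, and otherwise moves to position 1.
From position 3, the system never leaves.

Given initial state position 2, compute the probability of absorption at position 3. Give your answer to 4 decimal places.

Let h(s) be the probability of absorption at position 3 starting from transient state s. Then h(position 3) = 1 and h(position 0) = 0. By first-step analysis:
h(position 1) = 0.2·0 + 0.5·h(position 1) + 0.1·h(position 2) + 0.2·1
h(position 2) = 0.4·0 + 0.4·h(position 1) + 0.2·h(position 2)
Solving: h(position 1) = 0.4444, h(position 2) = 0.2222.
Starting from position 2, the probability is 0.2222.

0.2222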